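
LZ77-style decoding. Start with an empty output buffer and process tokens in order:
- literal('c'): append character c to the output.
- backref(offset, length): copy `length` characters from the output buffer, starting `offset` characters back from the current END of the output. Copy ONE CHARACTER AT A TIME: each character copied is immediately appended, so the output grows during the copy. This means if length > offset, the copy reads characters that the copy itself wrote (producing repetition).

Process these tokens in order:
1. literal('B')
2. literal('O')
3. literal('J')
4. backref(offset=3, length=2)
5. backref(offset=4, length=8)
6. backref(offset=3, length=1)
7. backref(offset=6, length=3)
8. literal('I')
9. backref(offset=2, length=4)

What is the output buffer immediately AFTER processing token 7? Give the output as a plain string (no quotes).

Answer: BOJBOOJBOOJBOJOOJ

Derivation:
Token 1: literal('B'). Output: "B"
Token 2: literal('O'). Output: "BO"
Token 3: literal('J'). Output: "BOJ"
Token 4: backref(off=3, len=2). Copied 'BO' from pos 0. Output: "BOJBO"
Token 5: backref(off=4, len=8) (overlapping!). Copied 'OJBOOJBO' from pos 1. Output: "BOJBOOJBOOJBO"
Token 6: backref(off=3, len=1). Copied 'J' from pos 10. Output: "BOJBOOJBOOJBOJ"
Token 7: backref(off=6, len=3). Copied 'OOJ' from pos 8. Output: "BOJBOOJBOOJBOJOOJ"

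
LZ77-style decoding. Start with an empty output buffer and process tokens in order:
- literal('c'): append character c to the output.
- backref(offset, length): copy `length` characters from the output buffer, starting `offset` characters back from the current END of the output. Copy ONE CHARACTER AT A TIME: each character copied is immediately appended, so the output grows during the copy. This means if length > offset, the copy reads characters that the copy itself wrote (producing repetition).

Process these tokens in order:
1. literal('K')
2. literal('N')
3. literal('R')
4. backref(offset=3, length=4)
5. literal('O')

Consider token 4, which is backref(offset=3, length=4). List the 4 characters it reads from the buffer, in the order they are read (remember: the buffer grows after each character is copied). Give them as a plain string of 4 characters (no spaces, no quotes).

Answer: KNRK

Derivation:
Token 1: literal('K'). Output: "K"
Token 2: literal('N'). Output: "KN"
Token 3: literal('R'). Output: "KNR"
Token 4: backref(off=3, len=4). Buffer before: "KNR" (len 3)
  byte 1: read out[0]='K', append. Buffer now: "KNRK"
  byte 2: read out[1]='N', append. Buffer now: "KNRKN"
  byte 3: read out[2]='R', append. Buffer now: "KNRKNR"
  byte 4: read out[3]='K', append. Buffer now: "KNRKNRK"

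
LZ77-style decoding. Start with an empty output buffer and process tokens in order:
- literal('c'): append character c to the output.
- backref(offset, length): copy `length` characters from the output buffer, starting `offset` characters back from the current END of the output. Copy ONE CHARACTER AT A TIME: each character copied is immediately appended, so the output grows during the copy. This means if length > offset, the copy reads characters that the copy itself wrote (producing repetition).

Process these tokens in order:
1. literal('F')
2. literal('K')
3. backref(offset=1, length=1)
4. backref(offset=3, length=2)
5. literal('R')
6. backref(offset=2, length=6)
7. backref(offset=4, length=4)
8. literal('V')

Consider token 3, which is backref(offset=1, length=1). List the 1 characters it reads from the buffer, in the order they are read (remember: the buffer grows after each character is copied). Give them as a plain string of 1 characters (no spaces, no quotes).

Token 1: literal('F'). Output: "F"
Token 2: literal('K'). Output: "FK"
Token 3: backref(off=1, len=1). Buffer before: "FK" (len 2)
  byte 1: read out[1]='K', append. Buffer now: "FKK"

Answer: K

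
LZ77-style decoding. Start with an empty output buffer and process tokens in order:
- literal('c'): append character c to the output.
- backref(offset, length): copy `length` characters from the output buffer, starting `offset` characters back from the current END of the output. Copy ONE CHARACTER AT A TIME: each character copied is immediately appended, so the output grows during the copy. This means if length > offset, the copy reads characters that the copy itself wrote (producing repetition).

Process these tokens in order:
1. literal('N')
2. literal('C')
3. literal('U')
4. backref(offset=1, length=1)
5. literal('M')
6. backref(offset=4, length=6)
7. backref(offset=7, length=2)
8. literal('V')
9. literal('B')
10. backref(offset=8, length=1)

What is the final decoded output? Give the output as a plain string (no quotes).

Answer: NCUUMCUUMCUMCVBU

Derivation:
Token 1: literal('N'). Output: "N"
Token 2: literal('C'). Output: "NC"
Token 3: literal('U'). Output: "NCU"
Token 4: backref(off=1, len=1). Copied 'U' from pos 2. Output: "NCUU"
Token 5: literal('M'). Output: "NCUUM"
Token 6: backref(off=4, len=6) (overlapping!). Copied 'CUUMCU' from pos 1. Output: "NCUUMCUUMCU"
Token 7: backref(off=7, len=2). Copied 'MC' from pos 4. Output: "NCUUMCUUMCUMC"
Token 8: literal('V'). Output: "NCUUMCUUMCUMCV"
Token 9: literal('B'). Output: "NCUUMCUUMCUMCVB"
Token 10: backref(off=8, len=1). Copied 'U' from pos 7. Output: "NCUUMCUUMCUMCVBU"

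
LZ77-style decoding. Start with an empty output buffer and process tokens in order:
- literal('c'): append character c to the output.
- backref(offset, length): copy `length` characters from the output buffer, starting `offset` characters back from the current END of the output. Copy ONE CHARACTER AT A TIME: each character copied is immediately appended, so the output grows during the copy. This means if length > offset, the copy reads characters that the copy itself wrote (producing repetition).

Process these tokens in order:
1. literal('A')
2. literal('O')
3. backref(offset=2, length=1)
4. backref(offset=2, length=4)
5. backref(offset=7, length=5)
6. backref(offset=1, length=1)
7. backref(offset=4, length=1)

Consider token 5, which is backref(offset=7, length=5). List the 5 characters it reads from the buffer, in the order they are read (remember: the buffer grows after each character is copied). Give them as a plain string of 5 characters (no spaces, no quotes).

Token 1: literal('A'). Output: "A"
Token 2: literal('O'). Output: "AO"
Token 3: backref(off=2, len=1). Copied 'A' from pos 0. Output: "AOA"
Token 4: backref(off=2, len=4) (overlapping!). Copied 'OAOA' from pos 1. Output: "AOAOAOA"
Token 5: backref(off=7, len=5). Buffer before: "AOAOAOA" (len 7)
  byte 1: read out[0]='A', append. Buffer now: "AOAOAOAA"
  byte 2: read out[1]='O', append. Buffer now: "AOAOAOAAO"
  byte 3: read out[2]='A', append. Buffer now: "AOAOAOAAOA"
  byte 4: read out[3]='O', append. Buffer now: "AOAOAOAAOAO"
  byte 5: read out[4]='A', append. Buffer now: "AOAOAOAAOAOA"

Answer: AOAOA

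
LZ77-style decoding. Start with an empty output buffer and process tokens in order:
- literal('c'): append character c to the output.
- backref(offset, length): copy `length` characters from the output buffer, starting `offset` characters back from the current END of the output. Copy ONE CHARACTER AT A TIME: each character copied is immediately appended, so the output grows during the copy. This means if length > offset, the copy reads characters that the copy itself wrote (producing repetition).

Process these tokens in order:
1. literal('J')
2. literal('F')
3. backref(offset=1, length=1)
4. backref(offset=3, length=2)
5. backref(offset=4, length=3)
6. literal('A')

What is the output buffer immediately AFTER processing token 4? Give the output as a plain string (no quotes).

Answer: JFFJF

Derivation:
Token 1: literal('J'). Output: "J"
Token 2: literal('F'). Output: "JF"
Token 3: backref(off=1, len=1). Copied 'F' from pos 1. Output: "JFF"
Token 4: backref(off=3, len=2). Copied 'JF' from pos 0. Output: "JFFJF"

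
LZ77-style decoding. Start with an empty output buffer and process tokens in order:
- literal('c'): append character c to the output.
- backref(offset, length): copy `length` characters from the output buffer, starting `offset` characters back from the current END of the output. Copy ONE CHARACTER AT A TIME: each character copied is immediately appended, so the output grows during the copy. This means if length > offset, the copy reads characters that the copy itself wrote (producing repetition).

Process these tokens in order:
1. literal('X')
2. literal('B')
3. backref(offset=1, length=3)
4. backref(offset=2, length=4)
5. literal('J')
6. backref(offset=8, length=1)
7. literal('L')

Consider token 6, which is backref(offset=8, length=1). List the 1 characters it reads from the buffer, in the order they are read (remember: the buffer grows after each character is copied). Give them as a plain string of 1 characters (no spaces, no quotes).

Token 1: literal('X'). Output: "X"
Token 2: literal('B'). Output: "XB"
Token 3: backref(off=1, len=3) (overlapping!). Copied 'BBB' from pos 1. Output: "XBBBB"
Token 4: backref(off=2, len=4) (overlapping!). Copied 'BBBB' from pos 3. Output: "XBBBBBBBB"
Token 5: literal('J'). Output: "XBBBBBBBBJ"
Token 6: backref(off=8, len=1). Buffer before: "XBBBBBBBBJ" (len 10)
  byte 1: read out[2]='B', append. Buffer now: "XBBBBBBBBJB"

Answer: B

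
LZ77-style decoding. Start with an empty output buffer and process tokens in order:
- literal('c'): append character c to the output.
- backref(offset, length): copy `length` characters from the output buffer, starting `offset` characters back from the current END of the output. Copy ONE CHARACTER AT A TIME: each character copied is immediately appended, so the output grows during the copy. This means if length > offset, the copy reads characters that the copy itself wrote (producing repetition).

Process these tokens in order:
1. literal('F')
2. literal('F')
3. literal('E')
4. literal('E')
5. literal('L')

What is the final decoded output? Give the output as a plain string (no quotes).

Token 1: literal('F'). Output: "F"
Token 2: literal('F'). Output: "FF"
Token 3: literal('E'). Output: "FFE"
Token 4: literal('E'). Output: "FFEE"
Token 5: literal('L'). Output: "FFEEL"

Answer: FFEEL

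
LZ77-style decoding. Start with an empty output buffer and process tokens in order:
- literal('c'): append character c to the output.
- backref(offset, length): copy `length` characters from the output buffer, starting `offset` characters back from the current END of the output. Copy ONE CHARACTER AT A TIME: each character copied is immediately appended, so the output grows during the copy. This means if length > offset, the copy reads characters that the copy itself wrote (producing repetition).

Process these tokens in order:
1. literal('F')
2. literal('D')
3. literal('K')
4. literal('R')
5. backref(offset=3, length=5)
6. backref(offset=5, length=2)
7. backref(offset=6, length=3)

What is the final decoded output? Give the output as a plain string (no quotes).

Token 1: literal('F'). Output: "F"
Token 2: literal('D'). Output: "FD"
Token 3: literal('K'). Output: "FDK"
Token 4: literal('R'). Output: "FDKR"
Token 5: backref(off=3, len=5) (overlapping!). Copied 'DKRDK' from pos 1. Output: "FDKRDKRDK"
Token 6: backref(off=5, len=2). Copied 'DK' from pos 4. Output: "FDKRDKRDKDK"
Token 7: backref(off=6, len=3). Copied 'KRD' from pos 5. Output: "FDKRDKRDKDKKRD"

Answer: FDKRDKRDKDKKRD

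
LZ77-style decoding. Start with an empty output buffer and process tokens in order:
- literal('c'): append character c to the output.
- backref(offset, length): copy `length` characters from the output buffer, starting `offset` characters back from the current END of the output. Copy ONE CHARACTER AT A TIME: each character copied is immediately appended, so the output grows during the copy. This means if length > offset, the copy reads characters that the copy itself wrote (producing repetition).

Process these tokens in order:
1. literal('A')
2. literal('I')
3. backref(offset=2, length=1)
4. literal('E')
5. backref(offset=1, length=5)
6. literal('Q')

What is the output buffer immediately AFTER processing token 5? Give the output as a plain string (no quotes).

Token 1: literal('A'). Output: "A"
Token 2: literal('I'). Output: "AI"
Token 3: backref(off=2, len=1). Copied 'A' from pos 0. Output: "AIA"
Token 4: literal('E'). Output: "AIAE"
Token 5: backref(off=1, len=5) (overlapping!). Copied 'EEEEE' from pos 3. Output: "AIAEEEEEE"

Answer: AIAEEEEEE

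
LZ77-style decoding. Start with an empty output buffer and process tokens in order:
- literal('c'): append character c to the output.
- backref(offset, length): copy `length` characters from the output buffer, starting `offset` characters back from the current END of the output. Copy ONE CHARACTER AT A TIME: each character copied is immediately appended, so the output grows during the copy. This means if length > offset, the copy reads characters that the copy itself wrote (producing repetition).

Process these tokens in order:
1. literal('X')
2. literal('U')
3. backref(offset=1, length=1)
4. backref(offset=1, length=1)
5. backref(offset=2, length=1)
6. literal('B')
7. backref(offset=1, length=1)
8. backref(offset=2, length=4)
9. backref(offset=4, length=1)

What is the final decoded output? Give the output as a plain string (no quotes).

Token 1: literal('X'). Output: "X"
Token 2: literal('U'). Output: "XU"
Token 3: backref(off=1, len=1). Copied 'U' from pos 1. Output: "XUU"
Token 4: backref(off=1, len=1). Copied 'U' from pos 2. Output: "XUUU"
Token 5: backref(off=2, len=1). Copied 'U' from pos 2. Output: "XUUUU"
Token 6: literal('B'). Output: "XUUUUB"
Token 7: backref(off=1, len=1). Copied 'B' from pos 5. Output: "XUUUUBB"
Token 8: backref(off=2, len=4) (overlapping!). Copied 'BBBB' from pos 5. Output: "XUUUUBBBBBB"
Token 9: backref(off=4, len=1). Copied 'B' from pos 7. Output: "XUUUUBBBBBBB"

Answer: XUUUUBBBBBBB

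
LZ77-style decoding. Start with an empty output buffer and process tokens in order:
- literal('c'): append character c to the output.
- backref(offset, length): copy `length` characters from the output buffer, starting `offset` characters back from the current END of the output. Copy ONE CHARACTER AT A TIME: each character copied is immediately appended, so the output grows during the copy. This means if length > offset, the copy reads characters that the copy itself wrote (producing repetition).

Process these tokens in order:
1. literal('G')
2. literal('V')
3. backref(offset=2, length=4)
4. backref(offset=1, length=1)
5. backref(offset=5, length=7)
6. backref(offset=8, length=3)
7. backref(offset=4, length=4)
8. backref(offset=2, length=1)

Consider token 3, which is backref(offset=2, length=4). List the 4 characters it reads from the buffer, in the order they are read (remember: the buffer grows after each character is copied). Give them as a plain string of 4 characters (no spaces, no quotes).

Answer: GVGV

Derivation:
Token 1: literal('G'). Output: "G"
Token 2: literal('V'). Output: "GV"
Token 3: backref(off=2, len=4). Buffer before: "GV" (len 2)
  byte 1: read out[0]='G', append. Buffer now: "GVG"
  byte 2: read out[1]='V', append. Buffer now: "GVGV"
  byte 3: read out[2]='G', append. Buffer now: "GVGVG"
  byte 4: read out[3]='V', append. Buffer now: "GVGVGV"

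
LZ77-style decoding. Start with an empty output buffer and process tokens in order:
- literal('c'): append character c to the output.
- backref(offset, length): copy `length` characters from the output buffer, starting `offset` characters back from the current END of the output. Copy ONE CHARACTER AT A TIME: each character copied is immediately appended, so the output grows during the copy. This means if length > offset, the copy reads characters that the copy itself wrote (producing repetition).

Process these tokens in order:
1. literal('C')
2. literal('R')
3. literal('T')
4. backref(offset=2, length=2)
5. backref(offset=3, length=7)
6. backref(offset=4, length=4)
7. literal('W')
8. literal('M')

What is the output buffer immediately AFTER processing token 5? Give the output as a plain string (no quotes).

Answer: CRTRTTRTTRTT

Derivation:
Token 1: literal('C'). Output: "C"
Token 2: literal('R'). Output: "CR"
Token 3: literal('T'). Output: "CRT"
Token 4: backref(off=2, len=2). Copied 'RT' from pos 1. Output: "CRTRT"
Token 5: backref(off=3, len=7) (overlapping!). Copied 'TRTTRTT' from pos 2. Output: "CRTRTTRTTRTT"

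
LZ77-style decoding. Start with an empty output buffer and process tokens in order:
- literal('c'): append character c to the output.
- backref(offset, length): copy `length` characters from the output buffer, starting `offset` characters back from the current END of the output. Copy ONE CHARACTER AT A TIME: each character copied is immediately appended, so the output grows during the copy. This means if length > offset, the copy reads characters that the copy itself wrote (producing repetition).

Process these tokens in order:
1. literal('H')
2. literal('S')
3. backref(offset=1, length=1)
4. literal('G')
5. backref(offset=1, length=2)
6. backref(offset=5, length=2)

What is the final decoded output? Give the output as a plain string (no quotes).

Token 1: literal('H'). Output: "H"
Token 2: literal('S'). Output: "HS"
Token 3: backref(off=1, len=1). Copied 'S' from pos 1. Output: "HSS"
Token 4: literal('G'). Output: "HSSG"
Token 5: backref(off=1, len=2) (overlapping!). Copied 'GG' from pos 3. Output: "HSSGGG"
Token 6: backref(off=5, len=2). Copied 'SS' from pos 1. Output: "HSSGGGSS"

Answer: HSSGGGSS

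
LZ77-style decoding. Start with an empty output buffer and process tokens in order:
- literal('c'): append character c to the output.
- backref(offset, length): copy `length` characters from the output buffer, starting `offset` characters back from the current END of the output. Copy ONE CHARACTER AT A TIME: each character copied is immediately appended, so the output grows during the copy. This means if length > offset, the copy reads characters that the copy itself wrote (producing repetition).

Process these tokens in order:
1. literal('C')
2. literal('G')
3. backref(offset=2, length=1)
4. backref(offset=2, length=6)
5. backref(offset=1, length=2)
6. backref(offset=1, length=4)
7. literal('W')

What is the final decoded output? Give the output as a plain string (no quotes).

Answer: CGCGCGCGCCCCCCCW

Derivation:
Token 1: literal('C'). Output: "C"
Token 2: literal('G'). Output: "CG"
Token 3: backref(off=2, len=1). Copied 'C' from pos 0. Output: "CGC"
Token 4: backref(off=2, len=6) (overlapping!). Copied 'GCGCGC' from pos 1. Output: "CGCGCGCGC"
Token 5: backref(off=1, len=2) (overlapping!). Copied 'CC' from pos 8. Output: "CGCGCGCGCCC"
Token 6: backref(off=1, len=4) (overlapping!). Copied 'CCCC' from pos 10. Output: "CGCGCGCGCCCCCCC"
Token 7: literal('W'). Output: "CGCGCGCGCCCCCCCW"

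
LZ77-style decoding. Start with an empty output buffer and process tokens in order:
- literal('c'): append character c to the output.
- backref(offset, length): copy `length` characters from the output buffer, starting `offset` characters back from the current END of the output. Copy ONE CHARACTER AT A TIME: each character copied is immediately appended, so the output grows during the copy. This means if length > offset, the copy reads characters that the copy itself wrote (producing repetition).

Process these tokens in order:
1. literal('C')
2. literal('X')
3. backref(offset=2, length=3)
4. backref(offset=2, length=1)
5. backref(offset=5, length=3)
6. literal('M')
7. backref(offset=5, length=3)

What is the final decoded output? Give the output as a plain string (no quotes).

Token 1: literal('C'). Output: "C"
Token 2: literal('X'). Output: "CX"
Token 3: backref(off=2, len=3) (overlapping!). Copied 'CXC' from pos 0. Output: "CXCXC"
Token 4: backref(off=2, len=1). Copied 'X' from pos 3. Output: "CXCXCX"
Token 5: backref(off=5, len=3). Copied 'XCX' from pos 1. Output: "CXCXCXXCX"
Token 6: literal('M'). Output: "CXCXCXXCXM"
Token 7: backref(off=5, len=3). Copied 'XXC' from pos 5. Output: "CXCXCXXCXMXXC"

Answer: CXCXCXXCXMXXC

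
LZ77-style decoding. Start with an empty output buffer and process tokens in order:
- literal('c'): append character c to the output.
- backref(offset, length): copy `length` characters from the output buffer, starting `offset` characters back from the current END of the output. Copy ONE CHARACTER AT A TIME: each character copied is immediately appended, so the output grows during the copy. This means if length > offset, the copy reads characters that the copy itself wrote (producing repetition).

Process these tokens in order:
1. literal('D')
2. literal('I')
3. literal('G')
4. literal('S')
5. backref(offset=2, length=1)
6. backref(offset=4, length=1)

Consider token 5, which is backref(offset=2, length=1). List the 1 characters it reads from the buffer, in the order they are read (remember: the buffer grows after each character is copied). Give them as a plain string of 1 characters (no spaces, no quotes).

Answer: G

Derivation:
Token 1: literal('D'). Output: "D"
Token 2: literal('I'). Output: "DI"
Token 3: literal('G'). Output: "DIG"
Token 4: literal('S'). Output: "DIGS"
Token 5: backref(off=2, len=1). Buffer before: "DIGS" (len 4)
  byte 1: read out[2]='G', append. Buffer now: "DIGSG"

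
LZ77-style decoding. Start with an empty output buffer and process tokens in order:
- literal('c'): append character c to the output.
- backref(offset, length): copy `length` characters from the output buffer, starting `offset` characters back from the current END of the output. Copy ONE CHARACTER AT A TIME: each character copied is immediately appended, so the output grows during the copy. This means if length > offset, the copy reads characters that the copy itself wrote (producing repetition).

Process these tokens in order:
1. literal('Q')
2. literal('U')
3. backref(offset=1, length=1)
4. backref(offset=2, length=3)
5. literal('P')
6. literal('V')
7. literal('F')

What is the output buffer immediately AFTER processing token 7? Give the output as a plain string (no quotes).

Answer: QUUUUUPVF

Derivation:
Token 1: literal('Q'). Output: "Q"
Token 2: literal('U'). Output: "QU"
Token 3: backref(off=1, len=1). Copied 'U' from pos 1. Output: "QUU"
Token 4: backref(off=2, len=3) (overlapping!). Copied 'UUU' from pos 1. Output: "QUUUUU"
Token 5: literal('P'). Output: "QUUUUUP"
Token 6: literal('V'). Output: "QUUUUUPV"
Token 7: literal('F'). Output: "QUUUUUPVF"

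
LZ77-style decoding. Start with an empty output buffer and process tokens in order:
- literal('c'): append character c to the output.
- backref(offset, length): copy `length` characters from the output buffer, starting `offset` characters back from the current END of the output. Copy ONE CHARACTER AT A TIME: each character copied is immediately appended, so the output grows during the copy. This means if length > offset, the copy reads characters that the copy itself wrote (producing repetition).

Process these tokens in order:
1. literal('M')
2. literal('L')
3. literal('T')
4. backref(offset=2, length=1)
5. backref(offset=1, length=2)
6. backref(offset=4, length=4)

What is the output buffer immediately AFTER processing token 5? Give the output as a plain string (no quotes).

Answer: MLTLLL

Derivation:
Token 1: literal('M'). Output: "M"
Token 2: literal('L'). Output: "ML"
Token 3: literal('T'). Output: "MLT"
Token 4: backref(off=2, len=1). Copied 'L' from pos 1. Output: "MLTL"
Token 5: backref(off=1, len=2) (overlapping!). Copied 'LL' from pos 3. Output: "MLTLLL"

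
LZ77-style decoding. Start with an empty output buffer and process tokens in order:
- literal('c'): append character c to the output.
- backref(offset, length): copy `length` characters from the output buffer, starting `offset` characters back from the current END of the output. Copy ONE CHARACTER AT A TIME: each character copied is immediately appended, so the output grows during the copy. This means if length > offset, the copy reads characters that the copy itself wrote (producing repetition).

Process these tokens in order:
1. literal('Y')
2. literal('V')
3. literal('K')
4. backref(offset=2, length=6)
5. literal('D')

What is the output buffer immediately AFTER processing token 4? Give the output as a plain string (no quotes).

Token 1: literal('Y'). Output: "Y"
Token 2: literal('V'). Output: "YV"
Token 3: literal('K'). Output: "YVK"
Token 4: backref(off=2, len=6) (overlapping!). Copied 'VKVKVK' from pos 1. Output: "YVKVKVKVK"

Answer: YVKVKVKVK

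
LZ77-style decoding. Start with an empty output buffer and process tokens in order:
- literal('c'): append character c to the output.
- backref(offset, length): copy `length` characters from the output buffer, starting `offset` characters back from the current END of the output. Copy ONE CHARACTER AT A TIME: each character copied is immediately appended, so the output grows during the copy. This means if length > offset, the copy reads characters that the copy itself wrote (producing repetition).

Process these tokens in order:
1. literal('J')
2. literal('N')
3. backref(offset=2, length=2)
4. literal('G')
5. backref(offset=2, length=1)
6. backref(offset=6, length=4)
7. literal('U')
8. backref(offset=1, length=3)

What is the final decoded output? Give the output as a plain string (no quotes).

Token 1: literal('J'). Output: "J"
Token 2: literal('N'). Output: "JN"
Token 3: backref(off=2, len=2). Copied 'JN' from pos 0. Output: "JNJN"
Token 4: literal('G'). Output: "JNJNG"
Token 5: backref(off=2, len=1). Copied 'N' from pos 3. Output: "JNJNGN"
Token 6: backref(off=6, len=4). Copied 'JNJN' from pos 0. Output: "JNJNGNJNJN"
Token 7: literal('U'). Output: "JNJNGNJNJNU"
Token 8: backref(off=1, len=3) (overlapping!). Copied 'UUU' from pos 10. Output: "JNJNGNJNJNUUUU"

Answer: JNJNGNJNJNUUUU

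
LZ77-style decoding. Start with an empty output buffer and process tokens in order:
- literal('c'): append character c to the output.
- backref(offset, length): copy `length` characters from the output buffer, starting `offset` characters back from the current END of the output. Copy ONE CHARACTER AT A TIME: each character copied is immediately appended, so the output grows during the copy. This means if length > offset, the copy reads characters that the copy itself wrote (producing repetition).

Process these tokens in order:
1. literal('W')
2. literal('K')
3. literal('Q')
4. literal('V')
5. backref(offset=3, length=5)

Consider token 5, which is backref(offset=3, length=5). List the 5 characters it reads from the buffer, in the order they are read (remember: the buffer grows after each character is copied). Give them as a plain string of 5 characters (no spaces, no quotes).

Answer: KQVKQ

Derivation:
Token 1: literal('W'). Output: "W"
Token 2: literal('K'). Output: "WK"
Token 3: literal('Q'). Output: "WKQ"
Token 4: literal('V'). Output: "WKQV"
Token 5: backref(off=3, len=5). Buffer before: "WKQV" (len 4)
  byte 1: read out[1]='K', append. Buffer now: "WKQVK"
  byte 2: read out[2]='Q', append. Buffer now: "WKQVKQ"
  byte 3: read out[3]='V', append. Buffer now: "WKQVKQV"
  byte 4: read out[4]='K', append. Buffer now: "WKQVKQVK"
  byte 5: read out[5]='Q', append. Buffer now: "WKQVKQVKQ"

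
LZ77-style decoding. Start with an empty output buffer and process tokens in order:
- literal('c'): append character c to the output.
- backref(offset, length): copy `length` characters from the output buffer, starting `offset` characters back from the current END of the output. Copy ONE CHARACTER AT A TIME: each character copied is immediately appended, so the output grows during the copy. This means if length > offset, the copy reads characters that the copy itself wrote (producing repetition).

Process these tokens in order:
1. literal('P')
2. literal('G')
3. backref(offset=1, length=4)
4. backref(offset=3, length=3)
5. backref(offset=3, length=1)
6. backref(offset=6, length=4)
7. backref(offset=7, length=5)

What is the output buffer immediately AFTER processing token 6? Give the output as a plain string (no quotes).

Token 1: literal('P'). Output: "P"
Token 2: literal('G'). Output: "PG"
Token 3: backref(off=1, len=4) (overlapping!). Copied 'GGGG' from pos 1. Output: "PGGGGG"
Token 4: backref(off=3, len=3). Copied 'GGG' from pos 3. Output: "PGGGGGGGG"
Token 5: backref(off=3, len=1). Copied 'G' from pos 6. Output: "PGGGGGGGGG"
Token 6: backref(off=6, len=4). Copied 'GGGG' from pos 4. Output: "PGGGGGGGGGGGGG"

Answer: PGGGGGGGGGGGGG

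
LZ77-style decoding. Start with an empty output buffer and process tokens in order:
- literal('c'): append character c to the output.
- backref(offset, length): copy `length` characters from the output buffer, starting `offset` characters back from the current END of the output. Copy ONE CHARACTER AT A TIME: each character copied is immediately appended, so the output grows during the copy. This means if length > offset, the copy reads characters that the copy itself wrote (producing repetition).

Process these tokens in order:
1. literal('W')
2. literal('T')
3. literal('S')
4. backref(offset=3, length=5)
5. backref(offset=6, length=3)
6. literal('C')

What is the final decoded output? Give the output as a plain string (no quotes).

Token 1: literal('W'). Output: "W"
Token 2: literal('T'). Output: "WT"
Token 3: literal('S'). Output: "WTS"
Token 4: backref(off=3, len=5) (overlapping!). Copied 'WTSWT' from pos 0. Output: "WTSWTSWT"
Token 5: backref(off=6, len=3). Copied 'SWT' from pos 2. Output: "WTSWTSWTSWT"
Token 6: literal('C'). Output: "WTSWTSWTSWTC"

Answer: WTSWTSWTSWTC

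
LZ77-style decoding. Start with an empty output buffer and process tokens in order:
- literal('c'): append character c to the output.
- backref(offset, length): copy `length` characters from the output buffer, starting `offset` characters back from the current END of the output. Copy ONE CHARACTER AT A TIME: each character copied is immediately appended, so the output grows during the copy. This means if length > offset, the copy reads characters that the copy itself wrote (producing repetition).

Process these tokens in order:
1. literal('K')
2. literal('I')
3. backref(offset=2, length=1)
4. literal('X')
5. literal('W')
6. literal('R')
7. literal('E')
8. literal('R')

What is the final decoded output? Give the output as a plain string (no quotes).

Answer: KIKXWRER

Derivation:
Token 1: literal('K'). Output: "K"
Token 2: literal('I'). Output: "KI"
Token 3: backref(off=2, len=1). Copied 'K' from pos 0. Output: "KIK"
Token 4: literal('X'). Output: "KIKX"
Token 5: literal('W'). Output: "KIKXW"
Token 6: literal('R'). Output: "KIKXWR"
Token 7: literal('E'). Output: "KIKXWRE"
Token 8: literal('R'). Output: "KIKXWRER"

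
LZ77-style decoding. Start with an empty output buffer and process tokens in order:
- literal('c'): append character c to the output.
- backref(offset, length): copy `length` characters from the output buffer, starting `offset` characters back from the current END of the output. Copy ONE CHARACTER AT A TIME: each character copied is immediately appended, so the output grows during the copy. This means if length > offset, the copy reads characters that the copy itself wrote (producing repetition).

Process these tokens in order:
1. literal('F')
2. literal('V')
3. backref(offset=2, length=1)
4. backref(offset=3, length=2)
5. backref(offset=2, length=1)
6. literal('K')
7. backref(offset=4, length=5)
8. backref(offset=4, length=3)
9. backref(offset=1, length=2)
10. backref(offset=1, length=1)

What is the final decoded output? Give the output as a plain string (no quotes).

Answer: FVFFVFKFVFKFVFKKKK

Derivation:
Token 1: literal('F'). Output: "F"
Token 2: literal('V'). Output: "FV"
Token 3: backref(off=2, len=1). Copied 'F' from pos 0. Output: "FVF"
Token 4: backref(off=3, len=2). Copied 'FV' from pos 0. Output: "FVFFV"
Token 5: backref(off=2, len=1). Copied 'F' from pos 3. Output: "FVFFVF"
Token 6: literal('K'). Output: "FVFFVFK"
Token 7: backref(off=4, len=5) (overlapping!). Copied 'FVFKF' from pos 3. Output: "FVFFVFKFVFKF"
Token 8: backref(off=4, len=3). Copied 'VFK' from pos 8. Output: "FVFFVFKFVFKFVFK"
Token 9: backref(off=1, len=2) (overlapping!). Copied 'KK' from pos 14. Output: "FVFFVFKFVFKFVFKKK"
Token 10: backref(off=1, len=1). Copied 'K' from pos 16. Output: "FVFFVFKFVFKFVFKKKK"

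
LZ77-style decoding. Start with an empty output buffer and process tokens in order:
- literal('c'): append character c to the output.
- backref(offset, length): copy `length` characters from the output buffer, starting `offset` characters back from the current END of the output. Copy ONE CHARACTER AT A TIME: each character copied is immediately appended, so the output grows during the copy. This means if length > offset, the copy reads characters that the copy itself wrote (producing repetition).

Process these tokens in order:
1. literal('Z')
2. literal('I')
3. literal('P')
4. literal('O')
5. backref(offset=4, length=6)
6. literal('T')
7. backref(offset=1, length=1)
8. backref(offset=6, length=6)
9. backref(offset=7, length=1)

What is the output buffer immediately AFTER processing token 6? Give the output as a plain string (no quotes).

Answer: ZIPOZIPOZIT

Derivation:
Token 1: literal('Z'). Output: "Z"
Token 2: literal('I'). Output: "ZI"
Token 3: literal('P'). Output: "ZIP"
Token 4: literal('O'). Output: "ZIPO"
Token 5: backref(off=4, len=6) (overlapping!). Copied 'ZIPOZI' from pos 0. Output: "ZIPOZIPOZI"
Token 6: literal('T'). Output: "ZIPOZIPOZIT"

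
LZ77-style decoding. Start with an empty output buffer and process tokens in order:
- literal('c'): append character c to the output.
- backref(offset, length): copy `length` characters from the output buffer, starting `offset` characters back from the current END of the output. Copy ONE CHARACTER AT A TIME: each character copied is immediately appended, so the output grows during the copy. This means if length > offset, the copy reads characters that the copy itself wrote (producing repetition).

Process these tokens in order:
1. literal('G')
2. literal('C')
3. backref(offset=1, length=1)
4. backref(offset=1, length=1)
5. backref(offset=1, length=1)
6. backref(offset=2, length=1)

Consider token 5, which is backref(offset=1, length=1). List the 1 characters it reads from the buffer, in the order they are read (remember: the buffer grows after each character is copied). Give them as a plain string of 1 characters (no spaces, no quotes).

Token 1: literal('G'). Output: "G"
Token 2: literal('C'). Output: "GC"
Token 3: backref(off=1, len=1). Copied 'C' from pos 1. Output: "GCC"
Token 4: backref(off=1, len=1). Copied 'C' from pos 2. Output: "GCCC"
Token 5: backref(off=1, len=1). Buffer before: "GCCC" (len 4)
  byte 1: read out[3]='C', append. Buffer now: "GCCCC"

Answer: C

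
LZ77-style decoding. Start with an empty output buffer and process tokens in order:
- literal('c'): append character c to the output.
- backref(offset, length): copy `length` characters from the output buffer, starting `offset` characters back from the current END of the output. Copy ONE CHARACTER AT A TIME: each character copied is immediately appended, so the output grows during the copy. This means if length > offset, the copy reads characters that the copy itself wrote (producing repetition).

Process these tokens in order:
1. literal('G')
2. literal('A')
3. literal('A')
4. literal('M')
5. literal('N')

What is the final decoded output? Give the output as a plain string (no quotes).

Answer: GAAMN

Derivation:
Token 1: literal('G'). Output: "G"
Token 2: literal('A'). Output: "GA"
Token 3: literal('A'). Output: "GAA"
Token 4: literal('M'). Output: "GAAM"
Token 5: literal('N'). Output: "GAAMN"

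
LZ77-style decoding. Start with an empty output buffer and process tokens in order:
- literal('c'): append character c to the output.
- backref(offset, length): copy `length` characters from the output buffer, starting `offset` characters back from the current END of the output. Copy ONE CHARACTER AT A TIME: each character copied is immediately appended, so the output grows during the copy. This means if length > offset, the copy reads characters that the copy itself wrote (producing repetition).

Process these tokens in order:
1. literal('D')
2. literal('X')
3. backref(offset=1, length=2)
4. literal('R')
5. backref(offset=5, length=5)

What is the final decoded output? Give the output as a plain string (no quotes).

Answer: DXXXRDXXXR

Derivation:
Token 1: literal('D'). Output: "D"
Token 2: literal('X'). Output: "DX"
Token 3: backref(off=1, len=2) (overlapping!). Copied 'XX' from pos 1. Output: "DXXX"
Token 4: literal('R'). Output: "DXXXR"
Token 5: backref(off=5, len=5). Copied 'DXXXR' from pos 0. Output: "DXXXRDXXXR"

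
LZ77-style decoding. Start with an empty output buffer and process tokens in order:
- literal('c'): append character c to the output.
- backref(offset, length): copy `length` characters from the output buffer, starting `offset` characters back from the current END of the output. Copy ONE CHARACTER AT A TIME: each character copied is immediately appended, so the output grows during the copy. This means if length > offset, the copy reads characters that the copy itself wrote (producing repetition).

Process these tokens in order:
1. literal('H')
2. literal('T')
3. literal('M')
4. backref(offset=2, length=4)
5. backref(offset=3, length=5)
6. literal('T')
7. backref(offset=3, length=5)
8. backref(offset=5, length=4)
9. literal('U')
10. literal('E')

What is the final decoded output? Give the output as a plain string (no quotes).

Answer: HTMTMTMMTMMTTMTTMTMTTMUE

Derivation:
Token 1: literal('H'). Output: "H"
Token 2: literal('T'). Output: "HT"
Token 3: literal('M'). Output: "HTM"
Token 4: backref(off=2, len=4) (overlapping!). Copied 'TMTM' from pos 1. Output: "HTMTMTM"
Token 5: backref(off=3, len=5) (overlapping!). Copied 'MTMMT' from pos 4. Output: "HTMTMTMMTMMT"
Token 6: literal('T'). Output: "HTMTMTMMTMMTT"
Token 7: backref(off=3, len=5) (overlapping!). Copied 'MTTMT' from pos 10. Output: "HTMTMTMMTMMTTMTTMT"
Token 8: backref(off=5, len=4). Copied 'MTTM' from pos 13. Output: "HTMTMTMMTMMTTMTTMTMTTM"
Token 9: literal('U'). Output: "HTMTMTMMTMMTTMTTMTMTTMU"
Token 10: literal('E'). Output: "HTMTMTMMTMMTTMTTMTMTTMUE"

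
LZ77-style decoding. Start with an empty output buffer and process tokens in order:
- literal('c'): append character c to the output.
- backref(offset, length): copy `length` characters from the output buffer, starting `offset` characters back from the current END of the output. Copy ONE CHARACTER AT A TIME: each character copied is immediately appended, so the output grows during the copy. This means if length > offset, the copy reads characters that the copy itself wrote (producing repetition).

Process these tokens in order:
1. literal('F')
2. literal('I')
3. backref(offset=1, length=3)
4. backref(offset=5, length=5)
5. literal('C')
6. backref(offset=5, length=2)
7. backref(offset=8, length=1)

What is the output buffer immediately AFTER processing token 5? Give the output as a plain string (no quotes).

Token 1: literal('F'). Output: "F"
Token 2: literal('I'). Output: "FI"
Token 3: backref(off=1, len=3) (overlapping!). Copied 'III' from pos 1. Output: "FIIII"
Token 4: backref(off=5, len=5). Copied 'FIIII' from pos 0. Output: "FIIIIFIIII"
Token 5: literal('C'). Output: "FIIIIFIIIIC"

Answer: FIIIIFIIIIC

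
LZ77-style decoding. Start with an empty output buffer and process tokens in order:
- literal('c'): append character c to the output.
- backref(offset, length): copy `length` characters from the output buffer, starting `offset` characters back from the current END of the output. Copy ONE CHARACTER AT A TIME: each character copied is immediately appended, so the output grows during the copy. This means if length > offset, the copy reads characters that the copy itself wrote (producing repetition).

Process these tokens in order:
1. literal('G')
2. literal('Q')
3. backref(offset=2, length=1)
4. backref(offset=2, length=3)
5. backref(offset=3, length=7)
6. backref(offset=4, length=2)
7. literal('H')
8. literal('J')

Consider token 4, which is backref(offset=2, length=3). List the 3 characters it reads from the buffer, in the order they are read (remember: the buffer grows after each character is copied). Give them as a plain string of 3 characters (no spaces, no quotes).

Answer: QGQ

Derivation:
Token 1: literal('G'). Output: "G"
Token 2: literal('Q'). Output: "GQ"
Token 3: backref(off=2, len=1). Copied 'G' from pos 0. Output: "GQG"
Token 4: backref(off=2, len=3). Buffer before: "GQG" (len 3)
  byte 1: read out[1]='Q', append. Buffer now: "GQGQ"
  byte 2: read out[2]='G', append. Buffer now: "GQGQG"
  byte 3: read out[3]='Q', append. Buffer now: "GQGQGQ"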